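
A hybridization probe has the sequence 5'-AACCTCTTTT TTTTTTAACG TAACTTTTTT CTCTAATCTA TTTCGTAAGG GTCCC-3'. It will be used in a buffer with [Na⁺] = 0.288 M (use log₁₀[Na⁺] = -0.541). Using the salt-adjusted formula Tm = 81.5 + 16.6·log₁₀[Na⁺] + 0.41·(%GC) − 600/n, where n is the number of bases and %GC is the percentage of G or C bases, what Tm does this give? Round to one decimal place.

74.3°C

Length n = 55. Scanning the sequence gives A=11, T=27, C=12, G=5.
G+C = 17, so %GC = 17/55 × 100 = 30.909%
Salt term: 16.6 × (-0.541) = -8.981
GC term: 0.41 × 30.909 = 12.673; length term: −600/55 = −10.909
Tm = 81.5 + (-8.981) + 12.673 − 10.909 = 74.283 → 74.3°C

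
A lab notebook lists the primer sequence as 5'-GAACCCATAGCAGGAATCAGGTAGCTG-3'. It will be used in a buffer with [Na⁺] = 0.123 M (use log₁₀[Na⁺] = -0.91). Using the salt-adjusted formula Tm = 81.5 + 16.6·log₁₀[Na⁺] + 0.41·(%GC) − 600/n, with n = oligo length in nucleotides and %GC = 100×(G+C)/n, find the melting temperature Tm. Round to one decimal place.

Length n = 27. Base counts: A=9, C=6, G=8, T=4
G+C = 14, so %GC = 14/27 × 100 = 51.852%
Salt term: 16.6 × (-0.91) = -15.106
GC term: 0.41 × 51.852 = 21.259; length term: −600/27 = −22.222
Tm = 81.5 + (-15.106) + 21.259 − 22.222 = 65.431 → 65.4°C

65.4°C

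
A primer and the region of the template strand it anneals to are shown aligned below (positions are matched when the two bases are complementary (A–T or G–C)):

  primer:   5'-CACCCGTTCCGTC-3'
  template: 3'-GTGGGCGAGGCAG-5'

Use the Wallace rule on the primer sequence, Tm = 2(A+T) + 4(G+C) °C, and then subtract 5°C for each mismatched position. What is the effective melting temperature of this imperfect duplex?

39°C

Primer base counts: A=1, T=3, G=2, C=7 → A+T=4, G+C=9
Perfect-match Tm = 2(4) + 4(9) = 8 + 36 = 44°C
Mismatches (positions where the bases are not complementary): 1 (at position 7)
Effective Tm = 44 − 1×5 = 44 − 5 = 39°C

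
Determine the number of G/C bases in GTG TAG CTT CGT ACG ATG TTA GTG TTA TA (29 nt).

11

Counting bases: A=6, C=3, T=12, G=8
Total G or C: 8 + 3 = 11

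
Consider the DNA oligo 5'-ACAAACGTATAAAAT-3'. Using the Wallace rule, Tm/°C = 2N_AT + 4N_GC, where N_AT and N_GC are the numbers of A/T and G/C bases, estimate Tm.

36°C

Counting bases: C=2, A=9, G=1, T=3
A+T = 12, G+C = 3
Tm = 2×12 + 4×3 = 36°C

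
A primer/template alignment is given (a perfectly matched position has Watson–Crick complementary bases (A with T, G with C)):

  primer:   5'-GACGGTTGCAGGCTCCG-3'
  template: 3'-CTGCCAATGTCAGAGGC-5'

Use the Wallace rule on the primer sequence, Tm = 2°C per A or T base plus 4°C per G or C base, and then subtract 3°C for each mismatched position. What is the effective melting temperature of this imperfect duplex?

Primer base counts: A=2, T=3, G=7, C=5 → A+T=5, G+C=12
Perfect-match Tm = 2(5) + 4(12) = 10 + 48 = 58°C
Mismatches (positions where the bases are not complementary): 2 (at positions 8, 12)
Effective Tm = 58 − 2×3 = 58 − 6 = 52°C

52°C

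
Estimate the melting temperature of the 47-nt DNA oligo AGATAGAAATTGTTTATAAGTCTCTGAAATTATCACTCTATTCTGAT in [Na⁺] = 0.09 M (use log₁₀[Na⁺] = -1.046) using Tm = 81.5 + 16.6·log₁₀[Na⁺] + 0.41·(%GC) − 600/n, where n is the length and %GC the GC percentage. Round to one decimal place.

61.8°C

Length n = 47. Counting bases: T=19, G=6, A=16, C=6
G+C = 12, so %GC = 12/47 × 100 = 25.532%
Salt term: 16.6 × (-1.046) = -17.364
GC term: 0.41 × 25.532 = 10.468; length term: −600/47 = −12.766
Tm = 81.5 + (-17.364) + 10.468 − 12.766 = 61.838 → 61.8°C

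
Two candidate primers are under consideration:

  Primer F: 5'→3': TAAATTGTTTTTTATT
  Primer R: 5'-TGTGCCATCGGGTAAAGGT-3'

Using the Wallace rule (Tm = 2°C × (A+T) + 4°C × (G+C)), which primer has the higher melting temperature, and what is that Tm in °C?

Primer R, 58°C

Primer F: A+T=15, G+C=1 → Tm = 2(15)+4(1) = 34°C
Primer R: A+T=9, G+C=10 → Tm = 2(9)+4(10) = 58°C
34°C vs 58°C → primer R is higher.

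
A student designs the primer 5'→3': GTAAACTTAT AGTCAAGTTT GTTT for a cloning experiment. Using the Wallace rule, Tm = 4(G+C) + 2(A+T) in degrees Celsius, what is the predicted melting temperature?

Base counts: A=7, T=11, C=2, G=4
A+T = 18, G+C = 6
Tm = 2×18 + 4×6 = 60°C

60°C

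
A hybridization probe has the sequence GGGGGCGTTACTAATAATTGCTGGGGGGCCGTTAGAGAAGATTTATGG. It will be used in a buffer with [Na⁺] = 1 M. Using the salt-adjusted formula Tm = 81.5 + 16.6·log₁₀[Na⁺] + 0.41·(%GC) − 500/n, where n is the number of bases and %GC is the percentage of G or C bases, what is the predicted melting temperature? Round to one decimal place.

Length n = 48. Counting bases: C=5, A=11, G=19, T=13
G+C = 24, so %GC = 24/48 × 100 = 50%
Salt term: 16.6 × (0) = 0
GC term: 0.41 × 50 = 20.5; length term: −500/48 = −10.417
Tm = 81.5 + (0) + 20.5 − 10.417 = 91.583 → 91.6°C

91.6°C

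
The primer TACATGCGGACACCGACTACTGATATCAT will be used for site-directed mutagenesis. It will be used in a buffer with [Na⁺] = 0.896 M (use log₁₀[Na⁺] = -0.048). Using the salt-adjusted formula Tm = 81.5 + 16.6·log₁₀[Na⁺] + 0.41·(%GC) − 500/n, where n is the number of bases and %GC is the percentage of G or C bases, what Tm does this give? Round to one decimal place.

81.8°C

Length n = 29. Base counts: G=5, C=8, A=9, T=7
G+C = 13, so %GC = 13/29 × 100 = 44.828%
Salt term: 16.6 × (-0.048) = -0.797
GC term: 0.41 × 44.828 = 18.379; length term: −500/29 = −17.241
Tm = 81.5 + (-0.797) + 18.379 − 17.241 = 81.841 → 81.8°C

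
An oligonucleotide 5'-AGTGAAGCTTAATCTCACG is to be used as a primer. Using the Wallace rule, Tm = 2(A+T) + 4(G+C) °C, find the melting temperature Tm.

Scanning the sequence gives A=6, T=5, C=4, G=4.
A+T = 11, G+C = 8
Tm = 2(11) + 4(8) = 22 + 32 = 54°C

54°C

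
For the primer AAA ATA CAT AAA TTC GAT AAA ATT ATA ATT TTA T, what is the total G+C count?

Base counts: T=13, C=2, G=1, A=18
Total G or C: 1 + 2 = 3

3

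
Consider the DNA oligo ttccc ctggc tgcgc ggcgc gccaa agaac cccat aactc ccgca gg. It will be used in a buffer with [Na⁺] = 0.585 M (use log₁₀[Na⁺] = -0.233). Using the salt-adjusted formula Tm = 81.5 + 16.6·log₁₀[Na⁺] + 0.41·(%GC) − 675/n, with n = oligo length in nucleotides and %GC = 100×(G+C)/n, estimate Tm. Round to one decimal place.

Length n = 47. T=6, C=20, G=12, A=9
G+C = 32, so %GC = 32/47 × 100 = 68.085%
Salt term: 16.6 × (-0.233) = -3.868
GC term: 0.41 × 68.085 = 27.915; length term: −675/47 = −14.362
Tm = 81.5 + (-3.868) + 27.915 − 14.362 = 91.185 → 91.2°C

91.2°C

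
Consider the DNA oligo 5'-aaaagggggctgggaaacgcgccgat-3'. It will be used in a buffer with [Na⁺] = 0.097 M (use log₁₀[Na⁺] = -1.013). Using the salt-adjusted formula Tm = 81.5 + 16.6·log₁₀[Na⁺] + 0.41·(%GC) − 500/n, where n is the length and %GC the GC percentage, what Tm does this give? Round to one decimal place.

Length n = 26. Counting bases: T=2, G=11, C=5, A=8
G+C = 16, so %GC = 16/26 × 100 = 61.538%
Salt term: 16.6 × (-1.013) = -16.816
GC term: 0.41 × 61.538 = 25.231; length term: −500/26 = −19.231
Tm = 81.5 + (-16.816) + 25.231 − 19.231 = 70.684 → 70.7°C

70.7°C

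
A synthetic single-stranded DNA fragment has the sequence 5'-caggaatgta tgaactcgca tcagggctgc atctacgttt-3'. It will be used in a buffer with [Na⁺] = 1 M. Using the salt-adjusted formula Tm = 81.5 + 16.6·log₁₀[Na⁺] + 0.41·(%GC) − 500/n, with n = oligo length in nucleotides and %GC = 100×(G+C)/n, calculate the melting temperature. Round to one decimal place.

Length n = 40. Counting bases: G=10, A=10, C=9, T=11
G+C = 19, so %GC = 19/40 × 100 = 47.5%
Salt term: 16.6 × (0) = 0
GC term: 0.41 × 47.5 = 19.475; length term: −500/40 = −12.5
Tm = 81.5 + (0) + 19.475 − 12.5 = 88.475 → 88.5°C

88.5°C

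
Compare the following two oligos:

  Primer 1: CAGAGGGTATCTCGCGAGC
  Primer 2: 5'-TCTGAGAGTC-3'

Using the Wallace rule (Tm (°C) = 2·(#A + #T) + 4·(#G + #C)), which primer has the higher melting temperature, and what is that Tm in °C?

Primer 1: A+T=7, G+C=12 → Tm = 2(7)+4(12) = 62°C
Primer 2: A+T=5, G+C=5 → Tm = 2(5)+4(5) = 30°C
62°C vs 30°C → primer 1 is higher.

Primer 1, 62°C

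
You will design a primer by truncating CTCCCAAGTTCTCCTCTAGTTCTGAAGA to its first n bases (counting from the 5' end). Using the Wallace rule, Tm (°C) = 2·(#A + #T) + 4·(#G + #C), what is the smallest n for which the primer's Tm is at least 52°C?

n = 17

First 16 bases: CTCCCAAGTTCTCCTC → Tm = 50°C (< 52°C)
First 17 bases: CTCCCAAGTTCTCCTCT → Tm = 52°C (≥ 52°C)
Each additional base adds 2°C (A/T) or 4°C (G/C), so Tm is non-decreasing in n; n = 17 is the first length to reach 52°C.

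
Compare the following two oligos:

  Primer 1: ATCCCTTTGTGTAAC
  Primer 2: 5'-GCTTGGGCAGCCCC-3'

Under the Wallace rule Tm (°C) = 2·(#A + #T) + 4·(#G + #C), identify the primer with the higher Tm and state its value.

Primer 2, 50°C

Primer 1: A+T=9, G+C=6 → Tm = 2(9)+4(6) = 42°C
Primer 2: A+T=3, G+C=11 → Tm = 2(3)+4(11) = 50°C
42°C vs 50°C → primer 2 is higher.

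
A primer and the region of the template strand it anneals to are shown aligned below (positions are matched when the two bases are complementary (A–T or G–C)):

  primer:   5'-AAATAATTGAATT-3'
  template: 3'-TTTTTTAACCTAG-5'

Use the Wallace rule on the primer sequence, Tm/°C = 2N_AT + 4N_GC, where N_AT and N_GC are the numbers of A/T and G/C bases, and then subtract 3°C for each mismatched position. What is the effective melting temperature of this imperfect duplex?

Primer base counts: A=7, T=5, G=1, C=0 → A+T=12, G+C=1
Perfect-match Tm = 2(12) + 4(1) = 24 + 4 = 28°C
Mismatches (positions where the bases are not complementary): 3 (at positions 4, 10, 13)
Effective Tm = 28 − 3×3 = 28 − 9 = 19°C

19°C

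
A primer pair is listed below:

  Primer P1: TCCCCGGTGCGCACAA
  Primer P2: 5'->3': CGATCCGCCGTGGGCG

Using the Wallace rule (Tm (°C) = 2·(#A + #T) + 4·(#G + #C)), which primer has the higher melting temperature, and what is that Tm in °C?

Primer P2, 58°C

Primer P1: A+T=5, G+C=11 → Tm = 2(5)+4(11) = 54°C
Primer P2: A+T=3, G+C=13 → Tm = 2(3)+4(13) = 58°C
54°C vs 58°C → primer P2 is higher.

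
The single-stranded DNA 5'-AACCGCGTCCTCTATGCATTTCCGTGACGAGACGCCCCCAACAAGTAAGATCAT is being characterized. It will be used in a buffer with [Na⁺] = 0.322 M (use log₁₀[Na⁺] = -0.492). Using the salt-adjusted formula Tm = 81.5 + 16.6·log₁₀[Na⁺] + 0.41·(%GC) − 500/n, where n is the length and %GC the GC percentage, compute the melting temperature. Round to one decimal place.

85.3°C

Length n = 54. Scanning the sequence gives A=15, T=11, G=10, C=18.
G+C = 28, so %GC = 28/54 × 100 = 51.852%
Salt term: 16.6 × (-0.492) = -8.167
GC term: 0.41 × 51.852 = 21.259; length term: −500/54 = −9.259
Tm = 81.5 + (-8.167) + 21.259 − 9.259 = 85.333 → 85.3°C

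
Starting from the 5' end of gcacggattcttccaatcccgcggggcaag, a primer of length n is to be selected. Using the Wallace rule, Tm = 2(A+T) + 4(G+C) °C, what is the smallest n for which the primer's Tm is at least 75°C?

First 23 bases: GCACGGATTCTTCCAATCCCGCG → Tm = 74°C (< 75°C)
First 24 bases: GCACGGATTCTTCCAATCCCGCGG → Tm = 78°C (≥ 75°C)
Each additional base adds 2°C (A/T) or 4°C (G/C), so Tm is non-decreasing in n; n = 24 is the first length to reach 75°C.

n = 24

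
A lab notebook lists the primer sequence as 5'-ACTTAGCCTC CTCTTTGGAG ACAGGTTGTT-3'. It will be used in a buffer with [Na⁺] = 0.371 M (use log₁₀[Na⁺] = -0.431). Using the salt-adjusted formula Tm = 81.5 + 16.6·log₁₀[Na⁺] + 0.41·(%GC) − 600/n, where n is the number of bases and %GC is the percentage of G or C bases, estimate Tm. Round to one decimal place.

73.5°C

Length n = 30. T=11, G=7, A=5, C=7
G+C = 14, so %GC = 14/30 × 100 = 46.667%
Salt term: 16.6 × (-0.431) = -7.155
GC term: 0.41 × 46.667 = 19.133; length term: −600/30 = −20
Tm = 81.5 + (-7.155) + 19.133 − 20 = 73.478 → 73.5°C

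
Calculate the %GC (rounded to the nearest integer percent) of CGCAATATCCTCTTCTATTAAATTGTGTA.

Counting bases: C=6, A=8, T=12, G=3
G+C = 3 + 6 = 9 out of 29 bases
%GC = 9/29 × 100 = 31.03% ≈ 31%

31%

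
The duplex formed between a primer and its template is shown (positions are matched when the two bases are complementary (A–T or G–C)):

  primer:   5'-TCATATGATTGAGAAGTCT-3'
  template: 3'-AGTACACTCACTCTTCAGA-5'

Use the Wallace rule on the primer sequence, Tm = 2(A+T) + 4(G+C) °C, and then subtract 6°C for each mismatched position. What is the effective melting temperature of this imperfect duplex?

Primer base counts: A=6, T=7, G=4, C=2 → A+T=13, G+C=6
Perfect-match Tm = 2(13) + 4(6) = 26 + 24 = 50°C
Mismatches (positions where the bases are not complementary): 2 (at positions 5, 9)
Effective Tm = 50 − 2×6 = 50 − 12 = 38°C

38°C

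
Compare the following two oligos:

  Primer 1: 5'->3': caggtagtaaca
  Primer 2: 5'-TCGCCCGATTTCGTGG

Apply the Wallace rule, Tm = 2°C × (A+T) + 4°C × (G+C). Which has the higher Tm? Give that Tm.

Primer 2, 52°C

Primer 1: A+T=7, G+C=5 → Tm = 2(7)+4(5) = 34°C
Primer 2: A+T=6, G+C=10 → Tm = 2(6)+4(10) = 52°C
34°C vs 52°C → primer 2 is higher.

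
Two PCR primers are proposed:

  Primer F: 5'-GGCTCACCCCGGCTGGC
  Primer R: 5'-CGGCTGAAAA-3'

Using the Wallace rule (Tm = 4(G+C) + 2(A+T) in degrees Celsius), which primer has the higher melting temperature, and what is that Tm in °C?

Primer F: A+T=3, G+C=14 → Tm = 2(3)+4(14) = 62°C
Primer R: A+T=5, G+C=5 → Tm = 2(5)+4(5) = 30°C
62°C vs 30°C → primer F is higher.

Primer F, 62°C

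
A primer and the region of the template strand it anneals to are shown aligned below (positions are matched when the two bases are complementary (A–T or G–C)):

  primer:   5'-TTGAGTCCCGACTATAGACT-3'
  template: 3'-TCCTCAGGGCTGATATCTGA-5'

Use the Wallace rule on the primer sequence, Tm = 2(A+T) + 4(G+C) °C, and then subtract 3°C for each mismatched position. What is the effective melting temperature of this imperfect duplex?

Primer base counts: A=5, T=6, G=4, C=5 → A+T=11, G+C=9
Perfect-match Tm = 2(11) + 4(9) = 22 + 36 = 58°C
Mismatches (positions where the bases are not complementary): 2 (at positions 1, 2)
Effective Tm = 58 − 2×3 = 58 − 6 = 52°C

52°C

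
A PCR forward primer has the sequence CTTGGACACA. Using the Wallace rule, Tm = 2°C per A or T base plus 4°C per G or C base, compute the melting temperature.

30°C

Counting bases: G=2, A=3, C=3, T=2
So N_AT = 5 and N_GC = 5.
Tm = 4·5 + 2·5 = 20 + 10 = 30°C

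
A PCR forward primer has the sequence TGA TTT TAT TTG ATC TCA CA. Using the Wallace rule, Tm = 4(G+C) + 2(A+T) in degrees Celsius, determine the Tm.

50°C

Scanning the sequence gives T=10, C=3, G=2, A=5.
So N_AT = 15 and N_GC = 5.
Tm = 2×15 + 4×5 = 50°C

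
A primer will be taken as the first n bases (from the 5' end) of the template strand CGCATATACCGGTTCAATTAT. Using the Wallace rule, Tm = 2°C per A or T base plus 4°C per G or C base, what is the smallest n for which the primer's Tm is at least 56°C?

n = 20

First 19 bases: CGCATATACCGGTTCAATT → Tm = 54°C (< 56°C)
First 20 bases: CGCATATACCGGTTCAATTA → Tm = 56°C (≥ 56°C)
Each additional base adds 2°C (A/T) or 4°C (G/C), so Tm is non-decreasing in n; n = 20 is the first length to reach 56°C.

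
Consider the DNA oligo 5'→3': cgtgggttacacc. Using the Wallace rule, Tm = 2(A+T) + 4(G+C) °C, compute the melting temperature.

Base counts: T=3, C=4, A=2, G=4
AT pairs contribute 5, GC pairs contribute 8.
Tm = 2(5) + 4(8) = 10 + 32 = 42°C

42°C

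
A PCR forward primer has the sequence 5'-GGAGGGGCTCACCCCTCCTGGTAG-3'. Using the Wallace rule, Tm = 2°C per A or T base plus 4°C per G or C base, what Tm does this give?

Scanning the sequence gives T=4, G=9, C=8, A=3.
AT pairs contribute 7, GC pairs contribute 17.
Tm = 2×7 + 4×17 = 82°C

82°C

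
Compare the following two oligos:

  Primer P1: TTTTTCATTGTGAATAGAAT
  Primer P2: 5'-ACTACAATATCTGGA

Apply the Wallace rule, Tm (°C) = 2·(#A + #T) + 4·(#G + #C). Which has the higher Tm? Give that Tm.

Primer P1, 48°C

Primer P1: A+T=16, G+C=4 → Tm = 2(16)+4(4) = 48°C
Primer P2: A+T=10, G+C=5 → Tm = 2(10)+4(5) = 40°C
48°C vs 40°C → primer P1 is higher.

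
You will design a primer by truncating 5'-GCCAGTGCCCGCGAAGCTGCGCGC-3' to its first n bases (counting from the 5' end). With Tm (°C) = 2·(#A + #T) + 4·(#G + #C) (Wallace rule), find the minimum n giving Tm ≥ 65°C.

n = 19

First 18 bases: GCCAGTGCCCGCGAAGCT → Tm = 62°C (< 65°C)
First 19 bases: GCCAGTGCCCGCGAAGCTG → Tm = 66°C (≥ 65°C)
Since every base adds ≥2°C, Tm only increases with n, so the threshold is first crossed at n = 19.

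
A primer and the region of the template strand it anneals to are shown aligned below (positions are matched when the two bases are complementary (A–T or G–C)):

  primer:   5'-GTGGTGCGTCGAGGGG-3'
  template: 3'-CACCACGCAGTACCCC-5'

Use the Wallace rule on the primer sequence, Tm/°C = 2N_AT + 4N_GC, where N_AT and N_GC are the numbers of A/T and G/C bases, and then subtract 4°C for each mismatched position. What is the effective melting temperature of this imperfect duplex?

Primer base counts: A=1, T=3, G=10, C=2 → A+T=4, G+C=12
Perfect-match Tm = 2(4) + 4(12) = 8 + 48 = 56°C
Mismatches (positions where the bases are not complementary): 2 (at positions 11, 12)
Effective Tm = 56 − 2×4 = 56 − 8 = 48°C

48°C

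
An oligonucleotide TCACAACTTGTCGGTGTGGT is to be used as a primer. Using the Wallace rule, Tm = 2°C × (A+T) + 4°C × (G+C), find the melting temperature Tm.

A=3, T=7, C=4, G=6
So N_AT = 10 and N_GC = 10.
Tm = 2(10) + 4(10) = 20 + 40 = 60°C

60°C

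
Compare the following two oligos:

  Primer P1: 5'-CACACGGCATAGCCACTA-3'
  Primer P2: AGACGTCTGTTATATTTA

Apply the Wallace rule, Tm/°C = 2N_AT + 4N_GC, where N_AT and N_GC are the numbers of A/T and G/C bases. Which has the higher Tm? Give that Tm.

Primer P1, 56°C

Primer P1: A+T=8, G+C=10 → Tm = 2(8)+4(10) = 56°C
Primer P2: A+T=13, G+C=5 → Tm = 2(13)+4(5) = 46°C
56°C vs 46°C → primer P1 is higher.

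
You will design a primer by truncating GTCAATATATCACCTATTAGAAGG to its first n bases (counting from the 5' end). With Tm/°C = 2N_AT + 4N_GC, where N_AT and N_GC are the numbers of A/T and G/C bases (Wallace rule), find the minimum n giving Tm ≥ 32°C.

First 12 bases: GTCAATATATCA → Tm = 30°C (< 32°C)
First 13 bases: GTCAATATATCAC → Tm = 34°C (≥ 32°C)
Since every base adds ≥2°C, Tm only increases with n, so the threshold is first crossed at n = 13.

n = 13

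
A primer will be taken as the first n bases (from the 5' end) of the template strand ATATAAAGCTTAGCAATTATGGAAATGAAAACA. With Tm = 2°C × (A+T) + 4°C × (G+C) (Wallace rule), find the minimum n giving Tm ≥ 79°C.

n = 32

First 31 bases: ATATAAAGCTTAGCAATTATGGAAATGAAAA → Tm = 76°C (< 79°C)
First 32 bases: ATATAAAGCTTAGCAATTATGGAAATGAAAAC → Tm = 80°C (≥ 79°C)
Each additional base adds 2°C (A/T) or 4°C (G/C), so Tm is non-decreasing in n; n = 32 is the first length to reach 79°C.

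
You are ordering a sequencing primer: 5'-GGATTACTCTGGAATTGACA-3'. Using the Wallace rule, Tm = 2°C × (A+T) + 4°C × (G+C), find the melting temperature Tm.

56°C

Counting bases: G=5, T=6, C=3, A=6
AT pairs contribute 12, GC pairs contribute 8.
Tm = 2×12 + 4×8 = 56°C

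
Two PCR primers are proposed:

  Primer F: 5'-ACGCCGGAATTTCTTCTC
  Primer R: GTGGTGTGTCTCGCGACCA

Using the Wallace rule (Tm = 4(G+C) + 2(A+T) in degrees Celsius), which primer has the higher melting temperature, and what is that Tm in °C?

Primer F: A+T=9, G+C=9 → Tm = 2(9)+4(9) = 54°C
Primer R: A+T=7, G+C=12 → Tm = 2(7)+4(12) = 62°C
54°C vs 62°C → primer R is higher.

Primer R, 62°C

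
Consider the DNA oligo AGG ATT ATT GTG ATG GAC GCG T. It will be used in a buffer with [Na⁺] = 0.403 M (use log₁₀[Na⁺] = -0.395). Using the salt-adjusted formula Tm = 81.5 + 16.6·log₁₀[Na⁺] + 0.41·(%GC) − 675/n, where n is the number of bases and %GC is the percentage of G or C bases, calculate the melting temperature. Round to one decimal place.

62.9°C

Length n = 22. G=8, A=5, T=7, C=2
G+C = 10, so %GC = 10/22 × 100 = 45.455%
Salt term: 16.6 × (-0.395) = -6.557
GC term: 0.41 × 45.455 = 18.637; length term: −675/22 = −30.682
Tm = 81.5 + (-6.557) + 18.637 − 30.682 = 62.898 → 62.9°C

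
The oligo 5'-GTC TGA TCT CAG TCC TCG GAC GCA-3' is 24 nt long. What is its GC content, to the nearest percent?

58%

Base counts: C=8, A=4, T=6, G=6
G+C = 6 + 8 = 14 out of 24 bases
%GC = 14/24 × 100 = 58.33% ≈ 58%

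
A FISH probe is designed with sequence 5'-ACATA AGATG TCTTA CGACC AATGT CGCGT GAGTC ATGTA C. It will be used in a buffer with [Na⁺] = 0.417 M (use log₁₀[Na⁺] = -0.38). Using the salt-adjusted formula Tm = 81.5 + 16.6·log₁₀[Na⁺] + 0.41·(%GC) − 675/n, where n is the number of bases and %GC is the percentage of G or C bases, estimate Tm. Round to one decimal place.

76.7°C

Length n = 41. Scanning the sequence gives C=9, T=11, G=9, A=12.
G+C = 18, so %GC = 18/41 × 100 = 43.902%
Salt term: 16.6 × (-0.38) = -6.308
GC term: 0.41 × 43.902 = 18; length term: −675/41 = −16.463
Tm = 81.5 + (-6.308) + 18 − 16.463 = 76.729 → 76.7°C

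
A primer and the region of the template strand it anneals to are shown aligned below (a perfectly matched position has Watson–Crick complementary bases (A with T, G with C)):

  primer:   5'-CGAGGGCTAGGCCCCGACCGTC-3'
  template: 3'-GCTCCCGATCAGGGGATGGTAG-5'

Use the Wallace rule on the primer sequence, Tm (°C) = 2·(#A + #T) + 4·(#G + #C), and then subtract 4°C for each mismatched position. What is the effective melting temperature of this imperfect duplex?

66°C

Primer base counts: A=3, T=2, G=8, C=9 → A+T=5, G+C=17
Perfect-match Tm = 2(5) + 4(17) = 10 + 68 = 78°C
Mismatches (positions where the bases are not complementary): 3 (at positions 11, 16, 20)
Effective Tm = 78 − 3×4 = 78 − 12 = 66°C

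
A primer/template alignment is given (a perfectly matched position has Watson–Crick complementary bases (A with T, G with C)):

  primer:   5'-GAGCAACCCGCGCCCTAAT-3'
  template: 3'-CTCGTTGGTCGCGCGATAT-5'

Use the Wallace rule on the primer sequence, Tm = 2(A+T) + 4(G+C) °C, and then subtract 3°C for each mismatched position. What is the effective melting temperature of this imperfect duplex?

50°C

Primer base counts: A=5, T=2, G=4, C=8 → A+T=7, G+C=12
Perfect-match Tm = 2(7) + 4(12) = 14 + 48 = 62°C
Mismatches (positions where the bases are not complementary): 4 (at positions 9, 14, 18, 19)
Effective Tm = 62 − 4×3 = 62 − 12 = 50°C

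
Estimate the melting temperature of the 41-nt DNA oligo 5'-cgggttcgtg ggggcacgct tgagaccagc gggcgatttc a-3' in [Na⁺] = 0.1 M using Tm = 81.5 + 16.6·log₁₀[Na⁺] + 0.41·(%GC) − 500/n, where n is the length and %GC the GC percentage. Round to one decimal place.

Length n = 41. C=10, T=8, G=17, A=6
G+C = 27, so %GC = 27/41 × 100 = 65.854%
Salt term: 16.6 × (-1) = -16.6
GC term: 0.41 × 65.854 = 27; length term: −500/41 = −12.195
Tm = 81.5 + (-16.6) + 27 − 12.195 = 79.705 → 79.7°C

79.7°C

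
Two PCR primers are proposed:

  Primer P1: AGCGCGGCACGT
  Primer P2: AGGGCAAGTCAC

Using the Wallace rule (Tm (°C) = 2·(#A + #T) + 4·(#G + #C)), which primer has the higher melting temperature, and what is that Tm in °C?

Primer P1: A+T=3, G+C=9 → Tm = 2(3)+4(9) = 42°C
Primer P2: A+T=5, G+C=7 → Tm = 2(5)+4(7) = 38°C
42°C vs 38°C → primer P1 is higher.

Primer P1, 42°C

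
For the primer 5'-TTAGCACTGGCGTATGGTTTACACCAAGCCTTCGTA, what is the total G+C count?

Scanning the sequence gives G=8, C=9, T=11, A=8.
Total G or C: 8 + 9 = 17

17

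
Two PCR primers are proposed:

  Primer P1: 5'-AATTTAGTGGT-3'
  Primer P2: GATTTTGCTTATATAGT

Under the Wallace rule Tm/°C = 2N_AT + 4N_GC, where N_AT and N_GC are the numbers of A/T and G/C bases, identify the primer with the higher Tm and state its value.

Primer P1: A+T=8, G+C=3 → Tm = 2(8)+4(3) = 28°C
Primer P2: A+T=13, G+C=4 → Tm = 2(13)+4(4) = 42°C
28°C vs 42°C → primer P2 is higher.

Primer P2, 42°C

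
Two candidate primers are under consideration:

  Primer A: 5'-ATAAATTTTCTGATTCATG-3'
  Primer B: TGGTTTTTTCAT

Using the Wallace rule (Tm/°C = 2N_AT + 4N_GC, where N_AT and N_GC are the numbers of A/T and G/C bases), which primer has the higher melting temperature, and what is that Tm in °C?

Primer A: A+T=15, G+C=4 → Tm = 2(15)+4(4) = 46°C
Primer B: A+T=9, G+C=3 → Tm = 2(9)+4(3) = 30°C
46°C vs 30°C → primer A is higher.

Primer A, 46°C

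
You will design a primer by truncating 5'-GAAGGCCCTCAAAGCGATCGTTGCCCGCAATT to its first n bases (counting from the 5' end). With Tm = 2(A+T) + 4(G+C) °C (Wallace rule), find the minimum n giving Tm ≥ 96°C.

First 29 bases: GAAGGCCCTCAAAGCGATCGTTGCCCGCA → Tm = 94°C (< 96°C)
First 30 bases: GAAGGCCCTCAAAGCGATCGTTGCCCGCAA → Tm = 96°C (≥ 96°C)
Each additional base adds 2°C (A/T) or 4°C (G/C), so Tm is non-decreasing in n; n = 30 is the first length to reach 96°C.

n = 30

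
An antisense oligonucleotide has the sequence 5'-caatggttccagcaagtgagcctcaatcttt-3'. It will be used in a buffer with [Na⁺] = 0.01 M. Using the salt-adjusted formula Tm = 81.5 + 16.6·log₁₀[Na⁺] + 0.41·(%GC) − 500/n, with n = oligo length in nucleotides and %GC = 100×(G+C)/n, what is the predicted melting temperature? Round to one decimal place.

50.7°C

Length n = 31. Scanning the sequence gives A=8, G=6, T=9, C=8.
G+C = 14, so %GC = 14/31 × 100 = 45.161%
Salt term: 16.6 × (-2) = -33.2
GC term: 0.41 × 45.161 = 18.516; length term: −500/31 = −16.129
Tm = 81.5 + (-33.2) + 18.516 − 16.129 = 50.687 → 50.7°C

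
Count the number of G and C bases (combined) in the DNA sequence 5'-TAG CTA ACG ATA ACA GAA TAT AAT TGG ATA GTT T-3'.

9

Counting bases: T=11, C=3, G=6, A=14
G+C = 6 + 3 = 9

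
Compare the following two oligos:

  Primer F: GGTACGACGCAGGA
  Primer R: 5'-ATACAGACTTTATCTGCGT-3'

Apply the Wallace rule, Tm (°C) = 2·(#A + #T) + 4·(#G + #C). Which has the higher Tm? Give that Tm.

Primer R, 52°C

Primer F: A+T=5, G+C=9 → Tm = 2(5)+4(9) = 46°C
Primer R: A+T=12, G+C=7 → Tm = 2(12)+4(7) = 52°C
46°C vs 52°C → primer R is higher.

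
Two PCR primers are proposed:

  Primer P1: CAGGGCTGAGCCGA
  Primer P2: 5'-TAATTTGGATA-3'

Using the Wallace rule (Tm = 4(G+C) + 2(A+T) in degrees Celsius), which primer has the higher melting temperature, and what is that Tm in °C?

Primer P1, 48°C

Primer P1: A+T=4, G+C=10 → Tm = 2(4)+4(10) = 48°C
Primer P2: A+T=9, G+C=2 → Tm = 2(9)+4(2) = 26°C
48°C vs 26°C → primer P1 is higher.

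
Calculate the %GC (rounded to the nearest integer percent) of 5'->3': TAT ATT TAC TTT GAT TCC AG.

C=3, A=5, G=2, T=10
G+C = 2 + 3 = 5 out of 20 bases
%GC = 5/20 × 100 = 25% ≈ 25%

25%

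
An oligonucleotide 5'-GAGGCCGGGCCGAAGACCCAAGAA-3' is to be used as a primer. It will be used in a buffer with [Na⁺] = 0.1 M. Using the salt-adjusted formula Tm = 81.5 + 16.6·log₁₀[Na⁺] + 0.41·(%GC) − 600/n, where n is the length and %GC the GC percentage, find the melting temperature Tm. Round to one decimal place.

67.2°C

Length n = 24. C=7, A=8, G=9, T=0
G+C = 16, so %GC = 16/24 × 100 = 66.667%
Salt term: 16.6 × (-1) = -16.6
GC term: 0.41 × 66.667 = 27.333; length term: −600/24 = −25
Tm = 81.5 + (-16.6) + 27.333 − 25 = 67.233 → 67.2°C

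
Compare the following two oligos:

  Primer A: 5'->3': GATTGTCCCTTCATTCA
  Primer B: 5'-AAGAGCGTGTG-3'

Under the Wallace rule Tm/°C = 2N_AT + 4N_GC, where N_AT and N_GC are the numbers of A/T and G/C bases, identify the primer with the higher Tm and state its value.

Primer A: A+T=10, G+C=7 → Tm = 2(10)+4(7) = 48°C
Primer B: A+T=5, G+C=6 → Tm = 2(5)+4(6) = 34°C
48°C vs 34°C → primer A is higher.

Primer A, 48°C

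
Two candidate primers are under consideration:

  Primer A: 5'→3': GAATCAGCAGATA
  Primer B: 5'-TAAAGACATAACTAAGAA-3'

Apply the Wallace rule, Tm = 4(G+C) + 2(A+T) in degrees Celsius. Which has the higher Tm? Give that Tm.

Primer B, 44°C

Primer A: A+T=8, G+C=5 → Tm = 2(8)+4(5) = 36°C
Primer B: A+T=14, G+C=4 → Tm = 2(14)+4(4) = 44°C
36°C vs 44°C → primer B is higher.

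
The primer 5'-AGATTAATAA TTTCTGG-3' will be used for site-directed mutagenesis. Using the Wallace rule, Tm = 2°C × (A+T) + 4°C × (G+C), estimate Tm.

Base counts: G=3, A=6, C=1, T=7
So N_AT = 13 and N_GC = 4.
Tm = 2×13 + 4×4 = 42°C

42°C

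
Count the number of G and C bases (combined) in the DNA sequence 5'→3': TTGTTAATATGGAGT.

4

T=7, G=4, A=4, C=0
G+C = 4 + 0 = 4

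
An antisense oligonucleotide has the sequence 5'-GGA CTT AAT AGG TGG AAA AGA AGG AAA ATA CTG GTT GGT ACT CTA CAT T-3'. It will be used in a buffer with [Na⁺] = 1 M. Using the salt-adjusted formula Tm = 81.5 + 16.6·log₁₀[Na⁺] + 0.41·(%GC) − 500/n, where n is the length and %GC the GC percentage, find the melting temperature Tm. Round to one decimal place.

86.4°C

Length n = 49. Counting bases: G=13, C=5, T=13, A=18
G+C = 18, so %GC = 18/49 × 100 = 36.735%
Salt term: 16.6 × (0) = 0
GC term: 0.41 × 36.735 = 15.061; length term: −500/49 = −10.204
Tm = 81.5 + (0) + 15.061 − 10.204 = 86.357 → 86.4°C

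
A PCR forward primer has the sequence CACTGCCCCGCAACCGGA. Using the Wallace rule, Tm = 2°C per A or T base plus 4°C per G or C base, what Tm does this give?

Counting bases: C=9, G=4, T=1, A=4
A+T = 5, G+C = 13
Tm = 2×5 + 4×13 = 62°C

62°C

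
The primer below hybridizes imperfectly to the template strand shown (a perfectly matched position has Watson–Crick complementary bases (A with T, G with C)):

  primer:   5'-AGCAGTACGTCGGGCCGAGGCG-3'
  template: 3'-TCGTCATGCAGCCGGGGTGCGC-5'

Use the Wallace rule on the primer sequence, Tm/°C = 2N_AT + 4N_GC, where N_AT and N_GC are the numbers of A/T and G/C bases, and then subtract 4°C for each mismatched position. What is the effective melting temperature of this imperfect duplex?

64°C

Primer base counts: A=4, T=2, G=10, C=6 → A+T=6, G+C=16
Perfect-match Tm = 2(6) + 4(16) = 12 + 64 = 76°C
Mismatches (positions where the bases are not complementary): 3 (at positions 14, 17, 19)
Effective Tm = 76 − 3×4 = 76 − 12 = 64°C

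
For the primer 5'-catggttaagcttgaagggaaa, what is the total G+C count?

Scanning the sequence gives A=8, T=5, C=2, G=7.
G+C = 7 + 2 = 9

9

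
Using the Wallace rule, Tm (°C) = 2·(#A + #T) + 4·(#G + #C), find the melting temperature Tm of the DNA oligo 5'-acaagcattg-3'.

28°C

Base counts: G=2, A=4, C=2, T=2
So N_AT = 6 and N_GC = 4.
Tm = 2(6) + 4(4) = 12 + 16 = 28°C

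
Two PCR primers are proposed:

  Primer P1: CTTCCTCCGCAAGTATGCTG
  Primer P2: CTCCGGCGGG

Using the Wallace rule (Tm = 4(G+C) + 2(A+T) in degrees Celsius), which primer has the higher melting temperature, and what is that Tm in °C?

Primer P1, 62°C

Primer P1: A+T=9, G+C=11 → Tm = 2(9)+4(11) = 62°C
Primer P2: A+T=1, G+C=9 → Tm = 2(1)+4(9) = 38°C
62°C vs 38°C → primer P1 is higher.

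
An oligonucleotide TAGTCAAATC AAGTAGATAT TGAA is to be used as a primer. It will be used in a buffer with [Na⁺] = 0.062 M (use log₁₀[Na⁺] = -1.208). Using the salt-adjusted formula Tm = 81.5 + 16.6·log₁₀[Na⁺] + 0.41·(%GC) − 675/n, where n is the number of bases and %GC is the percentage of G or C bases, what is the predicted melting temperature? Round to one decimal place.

Length n = 24. Counting bases: G=4, C=2, A=11, T=7
G+C = 6, so %GC = 6/24 × 100 = 25%
Salt term: 16.6 × (-1.208) = -20.053
GC term: 0.41 × 25 = 10.25; length term: −675/24 = −28.125
Tm = 81.5 + (-20.053) + 10.25 − 28.125 = 43.572 → 43.6°C

43.6°C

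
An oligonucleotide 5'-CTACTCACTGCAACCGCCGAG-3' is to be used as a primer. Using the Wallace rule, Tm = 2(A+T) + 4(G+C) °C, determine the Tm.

G=4, T=3, C=9, A=5
AT pairs contribute 8, GC pairs contribute 13.
Tm = 4·13 + 2·8 = 52 + 16 = 68°C

68°C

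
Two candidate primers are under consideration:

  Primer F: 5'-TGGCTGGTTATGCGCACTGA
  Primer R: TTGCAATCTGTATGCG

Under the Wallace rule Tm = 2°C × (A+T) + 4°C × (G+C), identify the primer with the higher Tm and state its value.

Primer F, 62°C

Primer F: A+T=9, G+C=11 → Tm = 2(9)+4(11) = 62°C
Primer R: A+T=9, G+C=7 → Tm = 2(9)+4(7) = 46°C
62°C vs 46°C → primer F is higher.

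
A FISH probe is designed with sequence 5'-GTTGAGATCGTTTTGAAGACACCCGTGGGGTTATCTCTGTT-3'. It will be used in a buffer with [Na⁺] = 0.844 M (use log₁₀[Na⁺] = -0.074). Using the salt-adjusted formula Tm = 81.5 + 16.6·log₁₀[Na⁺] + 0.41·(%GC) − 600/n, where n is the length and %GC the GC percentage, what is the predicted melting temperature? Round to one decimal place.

84.6°C

Length n = 41. G=12, T=15, C=7, A=7
G+C = 19, so %GC = 19/41 × 100 = 46.341%
Salt term: 16.6 × (-0.074) = -1.228
GC term: 0.41 × 46.341 = 19; length term: −600/41 = −14.634
Tm = 81.5 + (-1.228) + 19 − 14.634 = 84.638 → 84.6°C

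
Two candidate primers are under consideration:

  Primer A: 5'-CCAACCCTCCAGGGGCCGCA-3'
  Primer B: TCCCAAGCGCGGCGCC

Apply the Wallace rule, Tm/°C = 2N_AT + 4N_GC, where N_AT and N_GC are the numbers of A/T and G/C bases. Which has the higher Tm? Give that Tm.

Primer A: A+T=5, G+C=15 → Tm = 2(5)+4(15) = 70°C
Primer B: A+T=3, G+C=13 → Tm = 2(3)+4(13) = 58°C
70°C vs 58°C → primer A is higher.

Primer A, 70°C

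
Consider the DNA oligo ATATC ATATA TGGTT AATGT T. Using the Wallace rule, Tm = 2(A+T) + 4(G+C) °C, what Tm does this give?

A=7, T=10, G=3, C=1
AT pairs contribute 17, GC pairs contribute 4.
Tm = 2(17) + 4(4) = 34 + 16 = 50°C

50°C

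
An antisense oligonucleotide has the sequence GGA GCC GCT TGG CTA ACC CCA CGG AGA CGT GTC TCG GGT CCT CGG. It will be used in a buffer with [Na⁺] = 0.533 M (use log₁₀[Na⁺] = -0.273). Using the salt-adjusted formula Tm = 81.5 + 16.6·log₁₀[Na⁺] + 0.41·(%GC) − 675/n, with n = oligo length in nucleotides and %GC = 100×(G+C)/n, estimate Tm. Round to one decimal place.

90.2°C

Length n = 45. Base counts: T=8, C=15, G=16, A=6
G+C = 31, so %GC = 31/45 × 100 = 68.889%
Salt term: 16.6 × (-0.273) = -4.532
GC term: 0.41 × 68.889 = 28.244; length term: −675/45 = −15
Tm = 81.5 + (-4.532) + 28.244 − 15 = 90.212 → 90.2°C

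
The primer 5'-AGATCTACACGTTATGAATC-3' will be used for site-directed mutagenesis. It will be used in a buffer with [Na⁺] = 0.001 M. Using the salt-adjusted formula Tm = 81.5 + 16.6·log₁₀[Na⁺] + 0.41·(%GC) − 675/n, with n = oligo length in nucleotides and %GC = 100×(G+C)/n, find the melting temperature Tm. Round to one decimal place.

12.3°C

Length n = 20. Scanning the sequence gives G=3, A=7, C=4, T=6.
G+C = 7, so %GC = 7/20 × 100 = 35%
Salt term: 16.6 × (-3) = -49.8
GC term: 0.41 × 35 = 14.35; length term: −675/20 = −33.75
Tm = 81.5 + (-49.8) + 14.35 − 33.75 = 12.3 → 12.3°C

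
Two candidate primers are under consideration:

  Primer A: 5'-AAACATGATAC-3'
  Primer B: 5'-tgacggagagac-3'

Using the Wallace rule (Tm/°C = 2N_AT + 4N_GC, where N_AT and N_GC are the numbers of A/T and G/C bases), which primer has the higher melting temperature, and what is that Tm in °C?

Primer B, 38°C

Primer A: A+T=8, G+C=3 → Tm = 2(8)+4(3) = 28°C
Primer B: A+T=5, G+C=7 → Tm = 2(5)+4(7) = 38°C
28°C vs 38°C → primer B is higher.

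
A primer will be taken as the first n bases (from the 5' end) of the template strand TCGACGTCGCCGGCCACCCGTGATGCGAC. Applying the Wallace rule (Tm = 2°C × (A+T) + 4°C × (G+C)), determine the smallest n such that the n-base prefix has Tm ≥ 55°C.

n = 16

First 15 bases: TCGACGTCGCCGGCC → Tm = 54°C (< 55°C)
First 16 bases: TCGACGTCGCCGGCCA → Tm = 56°C (≥ 55°C)
Each additional base adds 2°C (A/T) or 4°C (G/C), so Tm is non-decreasing in n; n = 16 is the first length to reach 55°C.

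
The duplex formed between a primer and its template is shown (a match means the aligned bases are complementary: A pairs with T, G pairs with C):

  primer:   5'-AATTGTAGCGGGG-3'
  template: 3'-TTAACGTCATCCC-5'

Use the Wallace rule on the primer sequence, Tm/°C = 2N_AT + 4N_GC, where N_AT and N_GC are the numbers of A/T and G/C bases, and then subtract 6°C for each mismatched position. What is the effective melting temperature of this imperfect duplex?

Primer base counts: A=3, T=3, G=6, C=1 → A+T=6, G+C=7
Perfect-match Tm = 2(6) + 4(7) = 12 + 28 = 40°C
Mismatches (positions where the bases are not complementary): 3 (at positions 6, 9, 10)
Effective Tm = 40 − 3×6 = 40 − 18 = 22°C

22°C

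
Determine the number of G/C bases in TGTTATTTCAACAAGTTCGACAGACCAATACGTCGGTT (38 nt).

Scanning the sequence gives A=11, G=7, T=12, C=8.
G+C = 7 + 8 = 15

15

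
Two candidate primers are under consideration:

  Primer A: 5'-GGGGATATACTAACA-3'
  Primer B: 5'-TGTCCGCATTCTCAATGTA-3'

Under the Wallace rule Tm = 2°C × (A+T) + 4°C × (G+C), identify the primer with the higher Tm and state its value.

Primer A: A+T=9, G+C=6 → Tm = 2(9)+4(6) = 42°C
Primer B: A+T=11, G+C=8 → Tm = 2(11)+4(8) = 54°C
42°C vs 54°C → primer B is higher.

Primer B, 54°C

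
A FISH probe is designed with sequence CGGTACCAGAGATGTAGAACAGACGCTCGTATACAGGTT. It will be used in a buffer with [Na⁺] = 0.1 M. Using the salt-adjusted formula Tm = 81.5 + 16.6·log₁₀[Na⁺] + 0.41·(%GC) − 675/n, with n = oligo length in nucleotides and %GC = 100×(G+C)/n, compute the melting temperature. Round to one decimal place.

Length n = 39. C=8, A=12, G=11, T=8
G+C = 19, so %GC = 19/39 × 100 = 48.718%
Salt term: 16.6 × (-1) = -16.6
GC term: 0.41 × 48.718 = 19.974; length term: −675/39 = −17.308
Tm = 81.5 + (-16.6) + 19.974 − 17.308 = 67.566 → 67.6°C

67.6°C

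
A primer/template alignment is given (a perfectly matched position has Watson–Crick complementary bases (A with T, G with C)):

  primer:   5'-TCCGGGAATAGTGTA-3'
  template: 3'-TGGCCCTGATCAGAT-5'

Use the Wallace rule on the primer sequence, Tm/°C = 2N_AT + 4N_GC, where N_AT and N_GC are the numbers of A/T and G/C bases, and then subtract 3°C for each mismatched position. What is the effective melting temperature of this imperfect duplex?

Primer base counts: A=4, T=4, G=5, C=2 → A+T=8, G+C=7
Perfect-match Tm = 2(8) + 4(7) = 16 + 28 = 44°C
Mismatches (positions where the bases are not complementary): 3 (at positions 1, 8, 13)
Effective Tm = 44 − 3×3 = 44 − 9 = 35°C

35°C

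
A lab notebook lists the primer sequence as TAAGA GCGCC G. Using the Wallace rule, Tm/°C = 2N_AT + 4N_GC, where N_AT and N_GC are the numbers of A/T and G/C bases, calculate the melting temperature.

A=3, G=4, C=3, T=1
So N_AT = 4 and N_GC = 7.
Tm = 2×4 + 4×7 = 36°C

36°C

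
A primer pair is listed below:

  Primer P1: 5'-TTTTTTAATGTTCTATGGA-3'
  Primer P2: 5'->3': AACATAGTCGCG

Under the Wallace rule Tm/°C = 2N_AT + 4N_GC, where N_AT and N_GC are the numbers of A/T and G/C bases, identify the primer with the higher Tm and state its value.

Primer P1, 46°C

Primer P1: A+T=15, G+C=4 → Tm = 2(15)+4(4) = 46°C
Primer P2: A+T=6, G+C=6 → Tm = 2(6)+4(6) = 36°C
46°C vs 36°C → primer P1 is higher.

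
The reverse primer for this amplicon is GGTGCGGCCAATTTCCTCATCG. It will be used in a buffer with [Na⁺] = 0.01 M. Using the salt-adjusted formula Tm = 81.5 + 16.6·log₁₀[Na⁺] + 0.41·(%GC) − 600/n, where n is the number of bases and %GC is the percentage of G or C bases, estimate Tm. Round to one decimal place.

Length n = 22. Scanning the sequence gives T=6, A=3, C=7, G=6.
G+C = 13, so %GC = 13/22 × 100 = 59.091%
Salt term: 16.6 × (-2) = -33.2
GC term: 0.41 × 59.091 = 24.227; length term: −600/22 = −27.273
Tm = 81.5 + (-33.2) + 24.227 − 27.273 = 45.254 → 45.3°C

45.3°C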